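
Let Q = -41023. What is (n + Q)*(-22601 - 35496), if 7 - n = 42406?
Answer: 4846567934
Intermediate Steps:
n = -42399 (n = 7 - 1*42406 = 7 - 42406 = -42399)
(n + Q)*(-22601 - 35496) = (-42399 - 41023)*(-22601 - 35496) = -83422*(-58097) = 4846567934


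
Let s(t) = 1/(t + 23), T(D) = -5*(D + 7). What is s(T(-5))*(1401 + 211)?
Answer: 124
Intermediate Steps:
T(D) = -35 - 5*D (T(D) = -5*(7 + D) = -35 - 5*D)
s(t) = 1/(23 + t)
s(T(-5))*(1401 + 211) = (1401 + 211)/(23 + (-35 - 5*(-5))) = 1612/(23 + (-35 + 25)) = 1612/(23 - 10) = 1612/13 = (1/13)*1612 = 124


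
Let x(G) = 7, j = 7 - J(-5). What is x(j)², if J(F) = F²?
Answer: 49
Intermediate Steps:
j = -18 (j = 7 - 1*(-5)² = 7 - 1*25 = 7 - 25 = -18)
x(j)² = 7² = 49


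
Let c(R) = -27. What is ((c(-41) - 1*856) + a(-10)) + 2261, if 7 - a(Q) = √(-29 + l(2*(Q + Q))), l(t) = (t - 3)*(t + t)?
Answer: 1385 - 3*√379 ≈ 1326.6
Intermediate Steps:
l(t) = 2*t*(-3 + t) (l(t) = (-3 + t)*(2*t) = 2*t*(-3 + t))
a(Q) = 7 - √(-29 + 8*Q*(-3 + 4*Q)) (a(Q) = 7 - √(-29 + 2*(2*(Q + Q))*(-3 + 2*(Q + Q))) = 7 - √(-29 + 2*(2*(2*Q))*(-3 + 2*(2*Q))) = 7 - √(-29 + 2*(4*Q)*(-3 + 4*Q)) = 7 - √(-29 + 8*Q*(-3 + 4*Q)))
((c(-41) - 1*856) + a(-10)) + 2261 = ((-27 - 1*856) + (7 - √(-29 + 8*(-10)*(-3 + 4*(-10))))) + 2261 = ((-27 - 856) + (7 - √(-29 + 8*(-10)*(-3 - 40)))) + 2261 = (-883 + (7 - √(-29 + 8*(-10)*(-43)))) + 2261 = (-883 + (7 - √(-29 + 3440))) + 2261 = (-883 + (7 - √3411)) + 2261 = (-883 + (7 - 3*√379)) + 2261 = (-876 - 3*√379) + 2261 = 1385 - 3*√379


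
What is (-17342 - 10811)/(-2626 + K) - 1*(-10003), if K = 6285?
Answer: 36572824/3659 ≈ 9995.3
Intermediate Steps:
(-17342 - 10811)/(-2626 + K) - 1*(-10003) = (-17342 - 10811)/(-2626 + 6285) - 1*(-10003) = -28153/3659 + 10003 = 36572824/3659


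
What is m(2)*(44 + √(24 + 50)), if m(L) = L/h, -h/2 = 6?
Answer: -22/3 - √74/6 ≈ -8.7671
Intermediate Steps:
h = -12 (h = -2*6 = -12)
m(L) = -L/12 (m(L) = L/(-12) = L*(-1/12) = -L/12)
m(2)*(44 + √(24 + 50)) = (-1/12*2)*(44 + √(24 + 50)) = -(44 + √74)/6 = -22/3 - √74/6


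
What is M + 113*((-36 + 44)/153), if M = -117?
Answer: -16997/153 ≈ -111.09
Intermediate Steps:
M + 113*((-36 + 44)/153) = -117 + 113*((-36 + 44)/153) = -117 + 113*(8*(1/153)) = -117 + 113*(8/153) = -117 + 904/153 = -16997/153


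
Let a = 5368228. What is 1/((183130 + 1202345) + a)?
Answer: 1/6753703 ≈ 1.4807e-7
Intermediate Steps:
1/((183130 + 1202345) + a) = 1/((183130 + 1202345) + 5368228) = 1/(1385475 + 5368228) = 1/6753703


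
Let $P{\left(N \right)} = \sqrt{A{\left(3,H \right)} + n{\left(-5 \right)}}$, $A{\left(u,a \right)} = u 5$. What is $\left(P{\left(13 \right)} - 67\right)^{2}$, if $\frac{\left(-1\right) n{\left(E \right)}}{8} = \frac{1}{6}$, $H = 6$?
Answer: $\frac{\left(201 - \sqrt{123}\right)^{2}}{9} \approx 4007.3$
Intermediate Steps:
$A{\left(u,a \right)} = 5 u$
$n{\left(E \right)} = - \frac{4}{3}$ ($n{\left(E \right)} = - \frac{8}{6} = \left(-8\right) \frac{1}{6} = - \frac{4}{3}$)
$P{\left(N \right)} = \frac{\sqrt{123}}{3}$ ($P{\left(N \right)} = \sqrt{5 \cdot 3 - \frac{4}{3}} = \sqrt{15 - \frac{4}{3}} = \sqrt{\frac{41}{3}} = \frac{\sqrt{123}}{3}$)
$\left(P{\left(13 \right)} - 67\right)^{2} = \left(\frac{\sqrt{123}}{3} - 67\right)^{2} = \left(-67 + \frac{\sqrt{123}}{3}\right)^{2}$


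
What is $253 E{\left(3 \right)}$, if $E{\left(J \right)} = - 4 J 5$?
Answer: $-15180$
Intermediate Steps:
$E{\left(J \right)} = - 20 J$
$253 E{\left(3 \right)} = 253 \left(\left(-20\right) 3\right) = 253 \left(-60\right) = -15180$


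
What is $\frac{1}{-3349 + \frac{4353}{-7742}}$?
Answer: $- \frac{7742}{25932311} \approx -0.00029855$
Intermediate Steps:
$\frac{1}{-3349 + \frac{4353}{-7742}} = \frac{1}{-3349 + 4353 \left(- \frac{1}{7742}\right)} = \frac{1}{-3349 - \frac{4353}{7742}} = \frac{1}{- \frac{25932311}{7742}} = - \frac{7742}{25932311}$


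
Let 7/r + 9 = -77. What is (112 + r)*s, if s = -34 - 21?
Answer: -529375/86 ≈ -6155.5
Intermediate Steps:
r = -7/86 (r = 7/(-9 - 77) = 7/(-86) = 7*(-1/86) = -7/86 ≈ -0.081395)
s = -55
(112 + r)*s = (112 - 7/86)*(-55) = (9625/86)*(-55) = -529375/86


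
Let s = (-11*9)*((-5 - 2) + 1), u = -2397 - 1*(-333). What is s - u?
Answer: 2658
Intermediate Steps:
u = -2064 (u = -2397 + 333 = -2064)
s = 594 (s = -99*(-7 + 1) = -99*(-6) = 594)
s - u = 594 - 1*(-2064) = 594 + 2064 = 2658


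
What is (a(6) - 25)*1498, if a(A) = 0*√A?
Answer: -37450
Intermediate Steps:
a(A) = 0
(a(6) - 25)*1498 = (0 - 25)*1498 = -25*1498 = -37450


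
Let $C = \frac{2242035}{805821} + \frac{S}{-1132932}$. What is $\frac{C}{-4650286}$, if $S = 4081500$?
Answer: $\frac{10401183540}{58964360386158211} \approx 1.764 \cdot 10^{-7}$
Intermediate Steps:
$C = - \frac{20802367080}{25359455477}$ ($C = \frac{2242035}{805821} + \frac{4081500}{-1132932} = 2242035 \cdot \frac{1}{805821} + 4081500 \left(- \frac{1}{1132932}\right) = \frac{747345}{268607} - \frac{340125}{94411} = - \frac{20802367080}{25359455477} \approx -0.8203$)
$\frac{C}{-4650286} = - \frac{20802367080}{25359455477 \left(-4650286\right)} = \left(- \frac{20802367080}{25359455477}\right) \left(- \frac{1}{4650286}\right) = \frac{10401183540}{58964360386158211}$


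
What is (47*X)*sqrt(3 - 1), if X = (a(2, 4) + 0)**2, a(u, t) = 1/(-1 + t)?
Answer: 47*sqrt(2)/9 ≈ 7.3853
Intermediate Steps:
X = 1/9 (X = (1/(-1 + 4) + 0)**2 = (1/3 + 0)**2 = (1/3)**2 = 1/9 ≈ 0.11111)
(47*X)*sqrt(3 - 1) = (47*(1/9))*sqrt(3 - 1) = 47*sqrt(2)/9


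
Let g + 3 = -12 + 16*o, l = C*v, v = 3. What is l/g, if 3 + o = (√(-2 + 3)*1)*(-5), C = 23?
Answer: -69/143 ≈ -0.48252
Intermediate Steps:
o = -8 (o = -3 + (√(-2 + 3)*1)*(-5) = -3 + (√1*1)*(-5) = -3 + (1*1)*(-5) = -3 + 1*(-5) = -3 - 5 = -8)
l = 69 (l = 23*3 = 69)
g = -143 (g = -3 + (-12 + 16*(-8)) = -3 + (-12 - 128) = -3 - 140 = -143)
l/g = 69/(-143) = 69*(-1/143) = -69/143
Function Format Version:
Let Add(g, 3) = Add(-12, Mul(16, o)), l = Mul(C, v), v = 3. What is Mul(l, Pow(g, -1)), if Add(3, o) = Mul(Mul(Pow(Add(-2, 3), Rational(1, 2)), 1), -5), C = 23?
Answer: Rational(-69, 143) ≈ -0.48252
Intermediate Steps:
o = -8 (o = Add(-3, Mul(Mul(Pow(Add(-2, 3), Rational(1, 2)), 1), -5)) = Add(-3, Mul(Mul(Pow(1, Rational(1, 2)), 1), -5)) = Add(-3, Mul(Mul(1, 1), -5)) = Add(-3, Mul(1, -5)) = Add(-3, -5) = -8)
l = 69 (l = Mul(23, 3) = 69)
g = -143 (g = Add(-3, Add(-12, Mul(16, -8))) = Add(-3, Add(-12, -128)) = Add(-3, -140) = -143)
Mul(l, Pow(g, -1)) = Mul(69, Pow(-143, -1)) = Mul(69, Rational(-1, 143)) = Rational(-69, 143)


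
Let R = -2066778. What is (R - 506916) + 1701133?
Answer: -872561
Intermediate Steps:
(R - 506916) + 1701133 = (-2066778 - 506916) + 1701133 = -2573694 + 1701133 = -872561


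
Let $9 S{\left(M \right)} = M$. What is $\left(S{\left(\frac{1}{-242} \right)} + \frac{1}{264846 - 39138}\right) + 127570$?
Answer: $\frac{10452065713025}{81932004} \approx 1.2757 \cdot 10^{5}$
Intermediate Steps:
$S{\left(M \right)} = \frac{M}{9}$
$\left(S{\left(\frac{1}{-242} \right)} + \frac{1}{264846 - 39138}\right) + 127570 = \left(\frac{1}{9 \left(-242\right)} + \frac{1}{264846 - 39138}\right) + 127570 = \left(\frac{1}{9} \left(- \frac{1}{242}\right) + \frac{1}{225708}\right) + 127570 = \left(- \frac{1}{2178} + \frac{1}{225708}\right) + 127570 = - \frac{37255}{81932004} + 127570 = \frac{10452065713025}{81932004}$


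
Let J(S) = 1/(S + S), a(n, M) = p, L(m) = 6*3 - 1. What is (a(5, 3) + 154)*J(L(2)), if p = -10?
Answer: 72/17 ≈ 4.2353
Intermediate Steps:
L(m) = 17 (L(m) = 18 - 1 = 17)
a(n, M) = -10
J(S) = 1/(2*S)
(a(5, 3) + 154)*J(L(2)) = (-10 + 154)*((1/2)/17) = 144*((1/2)*(1/17)) = 144*(1/34) = 72/17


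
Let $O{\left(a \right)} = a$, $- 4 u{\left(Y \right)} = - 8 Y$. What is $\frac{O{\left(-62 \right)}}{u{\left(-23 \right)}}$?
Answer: $\frac{31}{23} \approx 1.3478$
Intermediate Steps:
$u{\left(Y \right)} = 2 Y$ ($u{\left(Y \right)} = - \frac{\left(-8\right) Y}{4} = 2 Y$)
$\frac{O{\left(-62 \right)}}{u{\left(-23 \right)}} = - \frac{62}{2 \left(-23\right)} = - \frac{62}{-46} = \left(-62\right) \left(- \frac{1}{46}\right) = \frac{31}{23}$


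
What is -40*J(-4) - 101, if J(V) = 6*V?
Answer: 859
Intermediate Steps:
-40*J(-4) - 101 = -240*(-4) - 101 = -40*(-24) - 101 = 960 - 101 = 859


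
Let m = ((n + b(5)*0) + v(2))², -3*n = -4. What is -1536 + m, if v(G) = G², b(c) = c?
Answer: -13568/9 ≈ -1507.6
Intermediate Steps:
n = 4/3 (n = -⅓*(-4) = 4/3 ≈ 1.3333)
m = 256/9 (m = ((4/3 + 5*0) + 2²)² = ((4/3 + 0) + 4)² = (4/3 + 4)² = (16/3)² = 256/9 ≈ 28.444)
-1536 + m = -1536 + 256/9 = -13568/9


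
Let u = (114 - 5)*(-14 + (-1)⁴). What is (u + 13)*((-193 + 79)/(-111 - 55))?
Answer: -80028/83 ≈ -964.19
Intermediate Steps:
u = -1417 (u = 109*(-14 + 1) = 109*(-13) = -1417)
(u + 13)*((-193 + 79)/(-111 - 55)) = (-1417 + 13)*((-193 + 79)/(-111 - 55)) = -(-160056)/(-166) = -(-160056)*(-1)/166 = -1404*57/83 = -80028/83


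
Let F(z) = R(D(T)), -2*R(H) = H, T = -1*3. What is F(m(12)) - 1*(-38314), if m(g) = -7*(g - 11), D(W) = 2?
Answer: 38313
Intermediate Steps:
T = -3
R(H) = -H/2
m(g) = 77 - 7*g (m(g) = -7*(-11 + g) = 77 - 7*g)
F(z) = -1 (F(z) = -1/2*2 = -1)
F(m(12)) - 1*(-38314) = -1 - 1*(-38314) = -1 + 38314 = 38313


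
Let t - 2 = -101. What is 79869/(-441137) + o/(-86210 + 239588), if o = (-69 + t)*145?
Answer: -3832707467/11276785131 ≈ -0.33988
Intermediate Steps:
t = -99 (t = 2 - 101 = -99)
o = -24360 (o = (-69 - 99)*145 = -168*145 = -24360)
79869/(-441137) + o/(-86210 + 239588) = 79869/(-441137) - 24360/(-86210 + 239588) = 79869*(-1/441137) - 24360/153378 = -79869/441137 - 24360*1/153378 = -79869/441137 - 4060/25563 = -3832707467/11276785131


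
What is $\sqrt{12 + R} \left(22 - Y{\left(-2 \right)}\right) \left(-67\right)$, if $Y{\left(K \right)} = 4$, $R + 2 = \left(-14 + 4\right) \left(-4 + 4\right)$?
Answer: $- 1206 \sqrt{10} \approx -3813.7$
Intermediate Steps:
$R = -2$ ($R = -2 + \left(-14 + 4\right) \left(-4 + 4\right) = -2 - 0 = -2 + 0 = -2$)
$\sqrt{12 + R} \left(22 - Y{\left(-2 \right)}\right) \left(-67\right) = \sqrt{12 - 2} \left(22 - 4\right) \left(-67\right) = \sqrt{10} \left(22 - 4\right) \left(-67\right) = \sqrt{10} \cdot 18 \left(-67\right) = 18 \sqrt{10} \left(-67\right) = - 1206 \sqrt{10}$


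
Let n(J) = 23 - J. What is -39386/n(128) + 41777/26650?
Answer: 210804697/559650 ≈ 376.67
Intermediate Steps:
-39386/n(128) + 41777/26650 = -39386/(23 - 1*128) + 41777/26650 = -39386/(23 - 128) + 41777*(1/26650) = -39386/(-105) + 41777/26650 = -39386*(-1/105) + 41777/26650 = 39386/105 + 41777/26650 = 210804697/559650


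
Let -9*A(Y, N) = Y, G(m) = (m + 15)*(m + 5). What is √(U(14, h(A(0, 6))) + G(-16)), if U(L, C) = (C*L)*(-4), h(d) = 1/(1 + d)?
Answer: 3*I*√5 ≈ 6.7082*I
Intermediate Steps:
G(m) = (5 + m)*(15 + m) (G(m) = (15 + m)*(5 + m) = (5 + m)*(15 + m))
A(Y, N) = -Y/9
U(L, C) = -4*C*L
√(U(14, h(A(0, 6))) + G(-16)) = √(-4*14/(1 - ⅑*0) + (75 + (-16)² + 20*(-16))) = √(-4*14/(1 + 0) + (75 + 256 - 320)) = √(-4*14/1 + 11) = √(-4*1*14 + 11) = √(-56 + 11) = √(-45) = 3*I*√5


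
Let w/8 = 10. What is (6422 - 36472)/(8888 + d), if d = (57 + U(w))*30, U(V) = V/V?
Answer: -15025/5314 ≈ -2.8274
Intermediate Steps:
w = 80 (w = 8*10 = 80)
U(V) = 1
d = 1740 (d = (57 + 1)*30 = 58*30 = 1740)
(6422 - 36472)/(8888 + d) = (6422 - 36472)/(8888 + 1740) = -30050/10628 = -30050*1/10628 = -15025/5314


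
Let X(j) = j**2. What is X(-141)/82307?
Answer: 19881/82307 ≈ 0.24155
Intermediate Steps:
X(-141)/82307 = (-141)**2/82307 = 19881*(1/82307) = 19881/82307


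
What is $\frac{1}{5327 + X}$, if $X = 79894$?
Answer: $\frac{1}{85221} \approx 1.1734 \cdot 10^{-5}$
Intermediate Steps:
$\frac{1}{5327 + X} = \frac{1}{5327 + 79894} = \frac{1}{85221}$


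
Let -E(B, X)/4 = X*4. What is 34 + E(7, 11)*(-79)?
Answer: 13938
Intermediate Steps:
E(B, X) = -16*X (E(B, X) = -4*X*4 = -16*X)
34 + E(7, 11)*(-79) = 34 - 16*11*(-79) = 34 - 176*(-79) = 34 + 13904 = 13938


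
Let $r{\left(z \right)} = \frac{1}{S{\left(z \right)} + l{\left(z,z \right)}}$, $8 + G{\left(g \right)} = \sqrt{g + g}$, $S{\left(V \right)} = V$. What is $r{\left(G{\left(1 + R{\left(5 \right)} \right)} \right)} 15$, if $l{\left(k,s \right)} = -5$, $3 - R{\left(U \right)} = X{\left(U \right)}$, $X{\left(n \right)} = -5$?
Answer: $- \frac{195}{151} - \frac{45 \sqrt{2}}{151} \approx -1.7128$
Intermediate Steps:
$R{\left(U \right)} = 8$ ($R{\left(U \right)} = 3 - -5 = 3 + 5 = 8$)
$G{\left(g \right)} = -8 + \sqrt{2} \sqrt{g}$ ($G{\left(g \right)} = -8 + \sqrt{g + g} = -8 + \sqrt{2 g} = -8 + \sqrt{2} \sqrt{g}$)
$r{\left(z \right)} = \frac{1}{-5 + z}$ ($r{\left(z \right)} = \frac{1}{z - 5} = \frac{1}{-5 + z}$)
$r{\left(G{\left(1 + R{\left(5 \right)} \right)} \right)} 15 = \frac{1}{-5 - \left(8 - \sqrt{2} \sqrt{1 + 8}\right)} 15 = \frac{1}{-5 - \left(8 - \sqrt{2} \sqrt{9}\right)} 15 = \frac{1}{-5 - \left(8 - \sqrt{2} \cdot 3\right)} 15 = \frac{1}{-5 - \left(8 - 3 \sqrt{2}\right)} 15 = \frac{1}{-13 + 3 \sqrt{2}} \cdot 15 = \frac{15}{-13 + 3 \sqrt{2}}$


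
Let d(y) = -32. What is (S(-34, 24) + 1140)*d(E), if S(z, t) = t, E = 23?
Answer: -37248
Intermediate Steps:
(S(-34, 24) + 1140)*d(E) = (24 + 1140)*(-32) = 1164*(-32) = -37248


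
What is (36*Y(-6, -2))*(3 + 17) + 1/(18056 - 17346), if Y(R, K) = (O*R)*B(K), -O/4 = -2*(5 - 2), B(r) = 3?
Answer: -220838399/710 ≈ -3.1104e+5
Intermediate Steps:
O = 24 (O = -(-8)*(5 - 2) = -(-8)*3 = -4*(-6) = 24)
Y(R, K) = 72*R (Y(R, K) = (24*R)*3 = 72*R)
(36*Y(-6, -2))*(3 + 17) + 1/(18056 - 17346) = (36*(72*(-6)))*(3 + 17) + 1/(18056 - 17346) = (36*(-432))*20 + 1/710 = -15552*20 + 1/710 = -311040 + 1/710 = -220838399/710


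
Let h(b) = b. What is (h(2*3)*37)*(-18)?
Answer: -3996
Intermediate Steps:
(h(2*3)*37)*(-18) = ((2*3)*37)*(-18) = (6*37)*(-18) = 222*(-18) = -3996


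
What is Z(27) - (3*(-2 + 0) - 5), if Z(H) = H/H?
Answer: 12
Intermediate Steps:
Z(H) = 1
Z(27) - (3*(-2 + 0) - 5) = 1 - (3*(-2 + 0) - 5) = 1 - (3*(-2) - 5) = 1 - (-6 - 5) = 1 - 1*(-11) = 1 + 11 = 12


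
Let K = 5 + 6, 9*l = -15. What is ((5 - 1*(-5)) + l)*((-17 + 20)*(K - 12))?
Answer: -25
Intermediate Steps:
l = -5/3 (l = (1/9)*(-15) = -5/3 ≈ -1.6667)
K = 11
((5 - 1*(-5)) + l)*((-17 + 20)*(K - 12)) = ((5 - 1*(-5)) - 5/3)*((-17 + 20)*(11 - 12)) = ((5 + 5) - 5/3)*(3*(-1)) = (10 - 5/3)*(-3) = (25/3)*(-3) = -25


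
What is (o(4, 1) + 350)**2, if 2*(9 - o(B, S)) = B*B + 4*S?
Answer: 121801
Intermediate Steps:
o(B, S) = 9 - 2*S - B**2/2 (o(B, S) = 9 - (B*B + 4*S)/2 = 9 - (B**2 + 4*S)/2 = 9 + (-2*S - B**2/2) = 9 - 2*S - B**2/2)
(o(4, 1) + 350)**2 = ((9 - 2*1 - 1/2*4**2) + 350)**2 = ((9 - 2 - 1/2*16) + 350)**2 = ((9 - 2 - 8) + 350)**2 = (-1 + 350)**2 = 349**2 = 121801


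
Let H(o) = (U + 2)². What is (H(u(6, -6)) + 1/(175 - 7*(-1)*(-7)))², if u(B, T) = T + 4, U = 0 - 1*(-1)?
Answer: 1288225/15876 ≈ 81.143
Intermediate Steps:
U = 1 (U = 0 + 1 = 1)
u(B, T) = 4 + T
H(o) = 9 (H(o) = (1 + 2)² = 3² = 9)
(H(u(6, -6)) + 1/(175 - 7*(-1)*(-7)))² = (9 + 1/(175 - 7*(-1)*(-7)))² = (9 + 1/(175 + 7*(-7)))² = (9 + 1/(175 - 49))² = (9 + 1/126)² = (1135/126)² = 1288225/15876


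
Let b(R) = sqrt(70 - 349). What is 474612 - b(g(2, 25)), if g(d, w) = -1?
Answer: 474612 - 3*I*sqrt(31) ≈ 4.7461e+5 - 16.703*I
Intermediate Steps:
b(R) = 3*I*sqrt(31) (b(R) = sqrt(-279) = 3*I*sqrt(31))
474612 - b(g(2, 25)) = 474612 - 3*I*sqrt(31)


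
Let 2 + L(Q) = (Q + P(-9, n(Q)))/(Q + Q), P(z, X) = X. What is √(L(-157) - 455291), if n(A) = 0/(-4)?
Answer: I*√1821170/2 ≈ 674.75*I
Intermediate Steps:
n(A) = 0 (n(A) = 0*(-¼) = 0)
L(Q) = -3/2 (L(Q) = -2 + (Q + 0)/(Q + Q) = -2 + Q/((2*Q)) = -2 + Q*(1/(2*Q)) = -2 + ½ = -3/2)
√(L(-157) - 455291) = √(-3/2 - 455291) = √(-910585/2) = I*√1821170/2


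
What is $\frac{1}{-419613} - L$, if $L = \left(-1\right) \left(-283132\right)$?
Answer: $- \frac{118805867917}{419613} \approx -2.8313 \cdot 10^{5}$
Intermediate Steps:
$L = 283132$
$\frac{1}{-419613} - L = \frac{1}{-419613} - 283132 = - \frac{1}{419613} - 283132 = - \frac{118805867917}{419613}$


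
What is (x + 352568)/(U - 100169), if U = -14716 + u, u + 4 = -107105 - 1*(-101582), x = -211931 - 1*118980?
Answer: -21657/120412 ≈ -0.17986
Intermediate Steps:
x = -330911 (x = -211931 - 118980 = -330911)
u = -5527 (u = -4 + (-107105 - 1*(-101582)) = -4 + (-107105 + 101582) = -4 - 5523 = -5527)
U = -20243 (U = -14716 - 5527 = -20243)
(x + 352568)/(U - 100169) = (-330911 + 352568)/(-20243 - 100169) = 21657/(-120412) = 21657*(-1/120412) = -21657/120412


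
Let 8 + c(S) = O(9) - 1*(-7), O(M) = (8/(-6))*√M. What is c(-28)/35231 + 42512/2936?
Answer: 187215699/12929777 ≈ 14.479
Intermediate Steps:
O(M) = -4*√M/3 (O(M) = (8*(-⅙))*√M = -4*√M/3)
c(S) = -5 (c(S) = -8 + (-4*√9/3 - 1*(-7)) = -8 + (-4/3*3 + 7) = -8 + (-4 + 7) = -8 + 3 = -5)
c(-28)/35231 + 42512/2936 = -5/35231 + 42512/2936 = -5*1/35231 + 42512*(1/2936) = -5/35231 + 5314/367 = 187215699/12929777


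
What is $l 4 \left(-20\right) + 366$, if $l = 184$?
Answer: $-14354$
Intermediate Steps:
$l 4 \left(-20\right) + 366 = 184 \cdot 4 \left(-20\right) + 366 = 184 \left(-80\right) + 366 = -14720 + 366 = -14354$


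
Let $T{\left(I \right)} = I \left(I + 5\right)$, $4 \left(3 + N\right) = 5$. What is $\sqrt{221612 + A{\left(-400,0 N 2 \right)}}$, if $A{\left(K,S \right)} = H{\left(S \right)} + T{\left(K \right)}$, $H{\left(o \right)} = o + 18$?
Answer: $\sqrt{379630} \approx 616.14$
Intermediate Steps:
$N = - \frac{7}{4}$ ($N = -3 + \frac{1}{4} \cdot 5 = -3 + \frac{5}{4} = - \frac{7}{4} \approx -1.75$)
$T{\left(I \right)} = I \left(5 + I\right)$
$H{\left(o \right)} = 18 + o$
$A{\left(K,S \right)} = 18 + S + K \left(5 + K\right)$ ($A{\left(K,S \right)} = \left(18 + S\right) + K \left(5 + K\right) = 18 + S + K \left(5 + K\right)$)
$\sqrt{221612 + A{\left(-400,0 N 2 \right)}} = \sqrt{221612 + \left(18 + 0 \left(- \frac{7}{4}\right) 2 - 400 \left(5 - 400\right)\right)} = \sqrt{221612 + \left(18 + 0 \cdot 2 - -158000\right)} = \sqrt{221612 + \left(18 + 0 + 158000\right)} = \sqrt{221612 + 158018} = \sqrt{379630}$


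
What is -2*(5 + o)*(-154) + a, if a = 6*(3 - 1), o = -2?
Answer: 936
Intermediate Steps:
a = 12 (a = 6*2 = 12)
-2*(5 + o)*(-154) + a = -2*(5 - 2)*(-154) + 12 = -2*3*(-154) + 12 = -6*(-154) + 12 = 924 + 12 = 936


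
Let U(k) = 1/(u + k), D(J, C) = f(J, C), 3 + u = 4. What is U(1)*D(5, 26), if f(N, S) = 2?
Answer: 1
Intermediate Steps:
u = 1 (u = -3 + 4 = 1)
D(J, C) = 2
U(k) = 1/(1 + k)
U(1)*D(5, 26) = 2/(1 + 1) = 2/2 = (½)*2 = 1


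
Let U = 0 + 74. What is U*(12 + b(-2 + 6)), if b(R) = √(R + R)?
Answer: 888 + 148*√2 ≈ 1097.3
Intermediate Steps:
b(R) = √2*√R (b(R) = √(2*R) = √2*√R)
U = 74
U*(12 + b(-2 + 6)) = 74*(12 + √2*√(-2 + 6)) = 74*(12 + √2*√4) = 74*(12 + √2*2) = 74*(12 + 2*√2) = 888 + 148*√2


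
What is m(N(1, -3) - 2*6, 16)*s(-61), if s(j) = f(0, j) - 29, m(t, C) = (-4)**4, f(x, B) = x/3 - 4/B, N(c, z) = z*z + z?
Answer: -451840/61 ≈ -7407.2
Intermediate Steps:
N(c, z) = z + z**2 (N(c, z) = z**2 + z = z + z**2)
f(x, B) = -4/B + x/3 (f(x, B) = x*(1/3) - 4/B = x/3 - 4/B = -4/B + x/3)
m(t, C) = 256
s(j) = -29 - 4/j (s(j) = (-4/j + (1/3)*0) - 29 = (-4/j + 0) - 29 = -4/j - 29 = -29 - 4/j)
m(N(1, -3) - 2*6, 16)*s(-61) = 256*(-29 - 4/(-61)) = 256*(-29 - 4*(-1/61)) = 256*(-29 + 4/61) = 256*(-1765/61) = -451840/61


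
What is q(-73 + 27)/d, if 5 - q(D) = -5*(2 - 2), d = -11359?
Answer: -5/11359 ≈ -0.00044018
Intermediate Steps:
q(D) = 5 (q(D) = 5 - (-5)*(2 - 2) = 5 - (-5)*0 = 5 - 1*0 = 5 + 0 = 5)
q(-73 + 27)/d = 5/(-11359) = 5*(-1/11359) = -5/11359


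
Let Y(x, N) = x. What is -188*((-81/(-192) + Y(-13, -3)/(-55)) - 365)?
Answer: 60276701/880 ≈ 68496.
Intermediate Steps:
-188*((-81/(-192) + Y(-13, -3)/(-55)) - 365) = -188*((-81/(-192) - 13/(-55)) - 365) = -188*((-81*(-1/192) - 13*(-1/55)) - 365) = -188*((27/64 + 13/55) - 365) = -188*(2317/3520 - 365) = -188*(-1282483/3520) = 60276701/880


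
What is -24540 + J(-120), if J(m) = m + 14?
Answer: -24646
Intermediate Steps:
J(m) = 14 + m
-24540 + J(-120) = -24540 + (14 - 120) = -24540 - 106 = -24646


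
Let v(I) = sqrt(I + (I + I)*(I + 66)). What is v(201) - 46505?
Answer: -46505 + sqrt(107535) ≈ -46177.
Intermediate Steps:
v(I) = sqrt(I + 2*I*(66 + I)) (v(I) = sqrt(I + (2*I)*(66 + I)) = sqrt(I + 2*I*(66 + I)))
v(201) - 46505 = sqrt(201*(133 + 2*201)) - 46505 = sqrt(201*(133 + 402)) - 46505 = sqrt(201*535) - 46505 = sqrt(107535) - 46505 = -46505 + sqrt(107535)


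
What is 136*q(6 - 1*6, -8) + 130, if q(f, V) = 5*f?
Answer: 130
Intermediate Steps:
136*q(6 - 1*6, -8) + 130 = 136*(5*(6 - 1*6)) + 130 = 136*(5*(6 - 6)) + 130 = 136*(5*0) + 130 = 136*0 + 130 = 0 + 130 = 130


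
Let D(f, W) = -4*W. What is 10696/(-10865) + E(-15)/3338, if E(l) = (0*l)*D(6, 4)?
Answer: -10696/10865 ≈ -0.98445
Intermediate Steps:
E(l) = 0 (E(l) = (0*l)*(-4*4) = 0*(-16) = 0)
10696/(-10865) + E(-15)/3338 = 10696/(-10865) + 0/3338 = 10696*(-1/10865) + 0*(1/3338) = -10696/10865 + 0 = -10696/10865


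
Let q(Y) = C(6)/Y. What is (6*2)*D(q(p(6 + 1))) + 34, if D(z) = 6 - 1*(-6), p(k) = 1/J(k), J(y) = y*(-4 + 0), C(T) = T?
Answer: 178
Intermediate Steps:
J(y) = -4*y (J(y) = y*(-4) = -4*y)
p(k) = -1/(4*k) (p(k) = 1/(-4*k) = -1/(4*k))
q(Y) = 6/Y
D(z) = 12 (D(z) = 6 + 6 = 12)
(6*2)*D(q(p(6 + 1))) + 34 = (6*2)*12 + 34 = 12*12 + 34 = 144 + 34 = 178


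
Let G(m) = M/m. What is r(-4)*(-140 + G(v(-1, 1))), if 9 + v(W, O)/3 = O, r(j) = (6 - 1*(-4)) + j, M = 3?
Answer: -3363/4 ≈ -840.75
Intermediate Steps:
r(j) = 10 + j (r(j) = (6 + 4) + j = 10 + j)
v(W, O) = -27 + 3*O
G(m) = 3/m
r(-4)*(-140 + G(v(-1, 1))) = (10 - 4)*(-140 + 3/(-27 + 3*1)) = 6*(-140 + 3/(-27 + 3)) = 6*(-140 + 3/(-24)) = 6*(-140 + 3*(-1/24)) = 6*(-140 - 1/8) = 6*(-1121/8) = -3363/4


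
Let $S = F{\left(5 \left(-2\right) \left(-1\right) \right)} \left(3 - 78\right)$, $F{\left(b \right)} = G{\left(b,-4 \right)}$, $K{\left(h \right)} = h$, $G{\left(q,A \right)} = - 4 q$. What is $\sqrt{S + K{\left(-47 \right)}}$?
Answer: $\sqrt{2953} \approx 54.341$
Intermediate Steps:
$F{\left(b \right)} = - 4 b$
$S = 3000$ ($S = - 4 \cdot 5 \left(-2\right) \left(-1\right) \left(3 - 78\right) = - 4 \left(\left(-10\right) \left(-1\right)\right) \left(-75\right) = \left(-4\right) 10 \left(-75\right) = \left(-40\right) \left(-75\right) = 3000$)
$\sqrt{S + K{\left(-47 \right)}} = \sqrt{3000 - 47} = \sqrt{2953}$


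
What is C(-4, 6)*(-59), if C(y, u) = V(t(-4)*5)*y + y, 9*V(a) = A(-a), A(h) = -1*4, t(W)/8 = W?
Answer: 1180/9 ≈ 131.11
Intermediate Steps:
t(W) = 8*W
A(h) = -4
V(a) = -4/9 (V(a) = (1/9)*(-4) = -4/9)
C(y, u) = 5*y/9 (C(y, u) = -4*y/9 + y = 5*y/9)
C(-4, 6)*(-59) = ((5/9)*(-4))*(-59) = -20/9*(-59) = 1180/9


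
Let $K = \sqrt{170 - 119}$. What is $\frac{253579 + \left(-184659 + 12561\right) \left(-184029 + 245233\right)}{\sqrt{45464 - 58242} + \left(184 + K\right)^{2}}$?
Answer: $- \frac{10532832413}{\left(184 + \sqrt{51}\right)^{2} + i \sqrt{12778}} \approx -2.8829 \cdot 10^{5} + 891.98 i$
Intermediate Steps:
$K = \sqrt{51} \approx 7.1414$
$\frac{253579 + \left(-184659 + 12561\right) \left(-184029 + 245233\right)}{\sqrt{45464 - 58242} + \left(184 + K\right)^{2}} = \frac{253579 + \left(-184659 + 12561\right) \left(-184029 + 245233\right)}{\sqrt{45464 - 58242} + \left(184 + \sqrt{51}\right)^{2}} = \frac{253579 - 10533085992}{\sqrt{-12778} + \left(184 + \sqrt{51}\right)^{2}} = \frac{253579 - 10533085992}{i \sqrt{12778} + \left(184 + \sqrt{51}\right)^{2}} = - \frac{10532832413}{\left(184 + \sqrt{51}\right)^{2} + i \sqrt{12778}}$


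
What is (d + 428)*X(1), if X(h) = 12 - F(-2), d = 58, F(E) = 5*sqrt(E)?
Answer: 5832 - 2430*I*sqrt(2) ≈ 5832.0 - 3436.5*I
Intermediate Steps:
X(h) = 12 - 5*I*sqrt(2) (X(h) = 12 - 5*sqrt(-2) = 12 - 5*I*sqrt(2))
(d + 428)*X(1) = (58 + 428)*(12 - 5*I*sqrt(2)) = 486*(12 - 5*I*sqrt(2)) = 5832 - 2430*I*sqrt(2)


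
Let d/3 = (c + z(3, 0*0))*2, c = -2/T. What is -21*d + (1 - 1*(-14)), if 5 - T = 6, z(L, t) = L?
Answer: -615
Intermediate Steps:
T = -1 (T = 5 - 1*6 = 5 - 6 = -1)
c = 2 (c = -2/(-1) = -2*(-1) = 2)
d = 30 (d = 3*((2 + 3)*2) = 3*(5*2) = 3*10 = 30)
-21*d + (1 - 1*(-14)) = -21*30 + (1 - 1*(-14)) = -630 + (1 + 14) = -630 + 15 = -615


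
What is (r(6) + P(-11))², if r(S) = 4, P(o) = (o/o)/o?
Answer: 1849/121 ≈ 15.281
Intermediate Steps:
P(o) = 1/o
(r(6) + P(-11))² = (4 + 1/(-11))² = (4 - 1/11)² = (43/11)² = 1849/121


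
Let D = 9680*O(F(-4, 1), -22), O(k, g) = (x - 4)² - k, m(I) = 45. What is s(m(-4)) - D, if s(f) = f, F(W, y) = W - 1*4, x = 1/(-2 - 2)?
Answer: -252240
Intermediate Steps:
x = -¼ (x = 1/(-4) = -¼ ≈ -0.25000)
F(W, y) = -4 + W (F(W, y) = W - 4 = -4 + W)
O(k, g) = 289/16 - k (O(k, g) = (-¼ - 4)² - k = (-17/4)² - k = 289/16 - k)
D = 252285 (D = 9680*(289/16 - (-4 - 4)) = 9680*(289/16 - 1*(-8)) = 9680*(289/16 + 8) = 9680*(417/16) = 252285)
s(m(-4)) - D = 45 - 1*252285 = 45 - 252285 = -252240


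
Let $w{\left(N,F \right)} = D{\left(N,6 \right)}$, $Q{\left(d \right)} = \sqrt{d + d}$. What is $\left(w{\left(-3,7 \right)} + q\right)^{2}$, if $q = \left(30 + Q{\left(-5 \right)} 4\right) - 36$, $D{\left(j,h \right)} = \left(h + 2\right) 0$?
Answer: $-124 - 48 i \sqrt{10} \approx -124.0 - 151.79 i$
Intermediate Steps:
$Q{\left(d \right)} = \sqrt{2} \sqrt{d}$ ($Q{\left(d \right)} = \sqrt{2 d} = \sqrt{2} \sqrt{d}$)
$D{\left(j,h \right)} = 0$ ($D{\left(j,h \right)} = \left(2 + h\right) 0 = 0$)
$w{\left(N,F \right)} = 0$
$q = -6 + 4 i \sqrt{10}$ ($q = \left(30 + \sqrt{2} \sqrt{-5} \cdot 4\right) - 36 = \left(30 + \sqrt{2} i \sqrt{5} \cdot 4\right) - 36 = \left(30 + i \sqrt{10} \cdot 4\right) - 36 = \left(30 + 4 i \sqrt{10}\right) - 36 = -6 + 4 i \sqrt{10} \approx -6.0 + 12.649 i$)
$\left(w{\left(-3,7 \right)} + q\right)^{2} = \left(0 - \left(6 - 4 i \sqrt{10}\right)\right)^{2} = \left(-6 + 4 i \sqrt{10}\right)^{2}$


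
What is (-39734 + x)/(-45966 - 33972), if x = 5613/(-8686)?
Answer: 345135137/694341468 ≈ 0.49707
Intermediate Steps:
x = -5613/8686 (x = 5613*(-1/8686) = -5613/8686 ≈ -0.64621)
(-39734 + x)/(-45966 - 33972) = (-39734 - 5613/8686)/(-45966 - 33972) = -345135137/8686/(-79938) = -345135137/8686*(-1/79938) = 345135137/694341468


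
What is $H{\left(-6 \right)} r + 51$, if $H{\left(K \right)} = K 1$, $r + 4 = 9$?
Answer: $21$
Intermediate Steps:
$r = 5$ ($r = -4 + 9 = 5$)
$H{\left(K \right)} = K$
$H{\left(-6 \right)} r + 51 = \left(-6\right) 5 + 51 = -30 + 51 = 21$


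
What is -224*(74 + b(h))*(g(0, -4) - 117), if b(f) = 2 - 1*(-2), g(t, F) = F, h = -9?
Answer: 2114112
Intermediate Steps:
b(f) = 4 (b(f) = 2 + 2 = 4)
-224*(74 + b(h))*(g(0, -4) - 117) = -224*(74 + 4)*(-4 - 117) = -17472*(-121) = -224*(-9438) = 2114112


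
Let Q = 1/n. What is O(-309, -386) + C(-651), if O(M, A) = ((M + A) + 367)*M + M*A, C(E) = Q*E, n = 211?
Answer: 46551435/211 ≈ 2.2062e+5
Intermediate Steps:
Q = 1/211 ≈ 0.0047393
C(E) = E/211
O(M, A) = A*M + M*(367 + A + M) (O(M, A) = ((A + M) + 367)*M + A*M = (367 + A + M)*M + A*M = M*(367 + A + M) + A*M = A*M + M*(367 + A + M))
O(-309, -386) + C(-651) = -309*(367 - 309 + 2*(-386)) + (1/211)*(-651) = -309*(367 - 309 - 772) - 651/211 = -309*(-714) - 651/211 = 220626 - 651/211 = 46551435/211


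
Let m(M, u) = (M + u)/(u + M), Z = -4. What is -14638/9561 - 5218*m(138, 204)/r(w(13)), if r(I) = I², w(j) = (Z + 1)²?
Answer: -17024992/258147 ≈ -65.951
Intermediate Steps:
w(j) = 9 (w(j) = (-4 + 1)² = (-3)² = 9)
m(M, u) = 1 (m(M, u) = (M + u)/(M + u) = 1)
-14638/9561 - 5218*m(138, 204)/r(w(13)) = -14638/9561 - 5218/(9²/1) = -14638*1/9561 - 5218/(81*1) = -14638/9561 - 5218/81 = -17024992/258147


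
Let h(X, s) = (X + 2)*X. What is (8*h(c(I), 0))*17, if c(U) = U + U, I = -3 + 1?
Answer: 1088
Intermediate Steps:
I = -2
c(U) = 2*U
h(X, s) = X*(2 + X) (h(X, s) = (2 + X)*X = X*(2 + X))
(8*h(c(I), 0))*17 = (8*((2*(-2))*(2 + 2*(-2))))*17 = (8*(-4*(2 - 4)))*17 = (8*(-4*(-2)))*17 = (8*8)*17 = 64*17 = 1088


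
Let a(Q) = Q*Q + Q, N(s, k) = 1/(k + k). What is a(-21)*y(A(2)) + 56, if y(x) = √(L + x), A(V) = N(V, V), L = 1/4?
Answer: 56 + 210*√2 ≈ 352.98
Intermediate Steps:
L = ¼ ≈ 0.25000
N(s, k) = 1/(2*k)
A(V) = 1/(2*V)
y(x) = √(¼ + x)
a(Q) = Q + Q² (a(Q) = Q² + Q = Q + Q²)
a(-21)*y(A(2)) + 56 = (-21*(1 - 21))*(√(1 + 4*((½)/2))/2) + 56 = (-21*(-20))*(√(1 + 4*((½)*(½)))/2) + 56 = 420*(√(1 + 4*(¼))/2) + 56 = 420*(√(1 + 1)/2) + 56 = 420*(√2/2) + 56 = 210*√2 + 56 = 56 + 210*√2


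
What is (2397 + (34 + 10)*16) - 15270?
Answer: -12169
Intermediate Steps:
(2397 + (34 + 10)*16) - 15270 = (2397 + 44*16) - 15270 = (2397 + 704) - 15270 = 3101 - 15270 = -12169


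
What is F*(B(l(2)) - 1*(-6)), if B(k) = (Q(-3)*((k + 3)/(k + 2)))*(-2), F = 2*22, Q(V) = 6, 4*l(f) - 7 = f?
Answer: -6600/17 ≈ -388.24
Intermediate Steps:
l(f) = 7/4 + f/4
F = 44
B(k) = -12*(3 + k)/(2 + k) (B(k) = (6*((k + 3)/(k + 2)))*(-2) = (6*((3 + k)/(2 + k)))*(-2) = (6*(3 + k)/(2 + k))*(-2) = -12*(3 + k)/(2 + k))
F*(B(l(2)) - 1*(-6)) = 44*(12*(-3 - (7/4 + (¼)*2))/(2 + (7/4 + (¼)*2)) - 1*(-6)) = 44*(12*(-3 - (7/4 + ½))/(2 + (7/4 + ½)) + 6) = 44*(12*(-3 - 1*9/4)/(2 + 9/4) + 6) = 44*(12*(-3 - 9/4)/(17/4) + 6) = 44*(12*(4/17)*(-21/4) + 6) = 44*(-252/17 + 6) = 44*(-150/17) = -6600/17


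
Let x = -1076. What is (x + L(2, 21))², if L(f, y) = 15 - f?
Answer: 1129969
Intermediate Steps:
(x + L(2, 21))² = (-1076 + (15 - 1*2))² = (-1076 + (15 - 2))² = (-1076 + 13)² = (-1063)² = 1129969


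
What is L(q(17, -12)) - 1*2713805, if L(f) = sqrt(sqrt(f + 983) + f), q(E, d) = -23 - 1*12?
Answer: -2713805 + I*sqrt(35 - 2*sqrt(237)) ≈ -2.7138e+6 + 2.0519*I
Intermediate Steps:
q(E, d) = -35 (q(E, d) = -23 - 12 = -35)
L(f) = sqrt(f + sqrt(983 + f)) (L(f) = sqrt(sqrt(983 + f) + f) = sqrt(f + sqrt(983 + f)))
L(q(17, -12)) - 1*2713805 = sqrt(-35 + sqrt(983 - 35)) - 1*2713805 = sqrt(-35 + sqrt(948)) - 2713805 = sqrt(-35 + 2*sqrt(237)) - 2713805 = -2713805 + sqrt(-35 + 2*sqrt(237))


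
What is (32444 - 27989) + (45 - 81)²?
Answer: 5751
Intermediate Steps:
(32444 - 27989) + (45 - 81)² = 4455 + (-36)² = 4455 + 1296 = 5751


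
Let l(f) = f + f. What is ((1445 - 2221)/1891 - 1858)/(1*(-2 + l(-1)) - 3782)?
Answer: 585709/1193221 ≈ 0.49086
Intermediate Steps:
l(f) = 2*f
((1445 - 2221)/1891 - 1858)/(1*(-2 + l(-1)) - 3782) = ((1445 - 2221)/1891 - 1858)/(1*(-2 + 2*(-1)) - 3782) = (-776*1/1891 - 1858)/(1*(-2 - 2) - 3782) = (-776/1891 - 1858)/(1*(-4) - 3782) = -3514254/(1891*(-4 - 3782)) = -3514254/1891/(-3786) = -3514254/1891*(-1/3786) = 585709/1193221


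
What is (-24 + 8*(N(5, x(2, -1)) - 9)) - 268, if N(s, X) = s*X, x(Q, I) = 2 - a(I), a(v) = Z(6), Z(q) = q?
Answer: -524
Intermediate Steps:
a(v) = 6
x(Q, I) = -4 (x(Q, I) = 2 - 1*6 = 2 - 6 = -4)
N(s, X) = X*s
(-24 + 8*(N(5, x(2, -1)) - 9)) - 268 = (-24 + 8*(-4*5 - 9)) - 268 = (-24 + 8*(-20 - 9)) - 268 = (-24 + 8*(-29)) - 268 = (-24 - 232) - 268 = -256 - 268 = -524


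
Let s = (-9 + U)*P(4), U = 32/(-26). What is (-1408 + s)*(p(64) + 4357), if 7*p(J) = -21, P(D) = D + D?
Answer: -84328272/13 ≈ -6.4868e+6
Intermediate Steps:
P(D) = 2*D
U = -16/13 (U = 32*(-1/26) = -16/13 ≈ -1.2308)
p(J) = -3 (p(J) = (⅐)*(-21) = -3)
s = -1064/13 (s = (-9 - 16/13)*(2*4) = -133/13*8 = -1064/13 ≈ -81.846)
(-1408 + s)*(p(64) + 4357) = (-1408 - 1064/13)*(-3 + 4357) = -19368/13*4354 = -84328272/13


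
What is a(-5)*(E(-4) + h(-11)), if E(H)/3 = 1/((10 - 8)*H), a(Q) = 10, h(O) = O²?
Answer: 4825/4 ≈ 1206.3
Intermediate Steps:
E(H) = 3/(2*H) (E(H) = 3*(1/((10 - 8)*H)) = 3*(1/(2*H)) = 3/(2*H))
a(-5)*(E(-4) + h(-11)) = 10*((3/2)/(-4) + (-11)²) = 10*((3/2)*(-¼) + 121) = 10*(-3/8 + 121) = 10*(965/8) = 4825/4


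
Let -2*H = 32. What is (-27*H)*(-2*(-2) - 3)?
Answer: 432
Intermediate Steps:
H = -16 (H = -1/2*32 = -16)
(-27*H)*(-2*(-2) - 3) = (-27*(-16))*(-2*(-2) - 3) = 432*(4 - 3) = 432*1 = 432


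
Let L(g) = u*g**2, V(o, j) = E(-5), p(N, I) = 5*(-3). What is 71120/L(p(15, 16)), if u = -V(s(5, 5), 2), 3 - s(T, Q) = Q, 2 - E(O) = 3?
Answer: 14224/45 ≈ 316.09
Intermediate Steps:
p(N, I) = -15
E(O) = -1 (E(O) = 2 - 1*3 = 2 - 3 = -1)
s(T, Q) = 3 - Q
V(o, j) = -1
u = 1 (u = -1*(-1) = 1)
L(g) = g**2 (L(g) = 1*g**2 = g**2)
71120/L(p(15, 16)) = 71120/((-15)**2) = 71120/225 = 71120*(1/225) = 14224/45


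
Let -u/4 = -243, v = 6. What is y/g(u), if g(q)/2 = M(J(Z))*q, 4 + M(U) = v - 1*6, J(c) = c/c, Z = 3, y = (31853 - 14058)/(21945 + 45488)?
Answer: -17795/524359008 ≈ -3.3937e-5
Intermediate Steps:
u = 972 (u = -4*(-243) = 972)
y = 17795/67433 ≈ 0.26389
J(c) = 1
M(U) = -4 (M(U) = -4 + (6 - 1*6) = -4 + (6 - 6) = -4 + 0 = -4)
g(q) = -8*q (g(q) = 2*(-4*q) = -8*q)
y/g(u) = 17795/(67433*((-8*972))) = (17795/67433)/(-7776) = (17795/67433)*(-1/7776) = -17795/524359008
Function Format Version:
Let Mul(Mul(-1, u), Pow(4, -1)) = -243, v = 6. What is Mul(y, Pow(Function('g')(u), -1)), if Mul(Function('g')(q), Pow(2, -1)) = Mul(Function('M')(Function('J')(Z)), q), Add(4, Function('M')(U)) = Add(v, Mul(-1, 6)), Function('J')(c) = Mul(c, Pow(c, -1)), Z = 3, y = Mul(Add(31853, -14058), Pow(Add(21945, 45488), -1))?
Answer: Rational(-17795, 524359008) ≈ -3.3937e-5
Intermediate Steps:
u = 972 (u = Mul(-4, -243) = 972)
y = Rational(17795, 67433) (y = Mul(17795, Pow(67433, -1)) = Mul(17795, Rational(1, 67433)) = Rational(17795, 67433) ≈ 0.26389)
Function('J')(c) = 1
Function('M')(U) = -4 (Function('M')(U) = Add(-4, Add(6, Mul(-1, 6))) = Add(-4, Add(6, -6)) = Add(-4, 0) = -4)
Function('g')(q) = Mul(-8, q) (Function('g')(q) = Mul(2, Mul(-4, q)) = Mul(-8, q))
Mul(y, Pow(Function('g')(u), -1)) = Mul(Rational(17795, 67433), Pow(Mul(-8, 972), -1)) = Mul(Rational(17795, 67433), Pow(-7776, -1)) = Mul(Rational(17795, 67433), Rational(-1, 7776)) = Rational(-17795, 524359008)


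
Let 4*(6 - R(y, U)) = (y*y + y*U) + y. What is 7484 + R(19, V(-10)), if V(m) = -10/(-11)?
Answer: 162595/22 ≈ 7390.7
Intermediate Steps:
V(m) = 10/11 (V(m) = -10*(-1/11) = 10/11)
R(y, U) = 6 - y/4 - y**2/4 - U*y/4 (R(y, U) = 6 - ((y*y + y*U) + y)/4 = 6 - ((y**2 + U*y) + y)/4 = 6 - (y + y**2 + U*y)/4 = 6 + (-y/4 - y**2/4 - U*y/4) = 6 - y/4 - y**2/4 - U*y/4)
7484 + R(19, V(-10)) = 7484 + (6 - 1/4*19 - 1/4*19**2 - 1/4*10/11*19) = 7484 + (6 - 19/4 - 1/4*361 - 95/22) = 7484 + (6 - 19/4 - 361/4 - 95/22) = 7484 - 2053/22 = 162595/22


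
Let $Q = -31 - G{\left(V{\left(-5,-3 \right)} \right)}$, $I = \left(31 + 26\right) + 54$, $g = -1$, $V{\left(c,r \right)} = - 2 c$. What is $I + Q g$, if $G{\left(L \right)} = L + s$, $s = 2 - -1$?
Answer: $155$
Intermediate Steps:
$s = 3$ ($s = 2 + 1 = 3$)
$G{\left(L \right)} = 3 + L$ ($G{\left(L \right)} = L + 3 = 3 + L$)
$I = 111$ ($I = 57 + 54 = 111$)
$Q = -44$ ($Q = -31 - \left(3 - -10\right) = -31 - \left(3 + 10\right) = -31 - 13 = -44$)
$I + Q g = 111 - -44 = 111 + 44 = 155$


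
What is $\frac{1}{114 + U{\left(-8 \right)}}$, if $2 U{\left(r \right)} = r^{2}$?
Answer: $\frac{1}{146} \approx 0.0068493$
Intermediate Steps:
$U{\left(r \right)} = \frac{r^{2}}{2}$
$\frac{1}{114 + U{\left(-8 \right)}} = \frac{1}{114 + \frac{\left(-8\right)^{2}}{2}} = \frac{1}{114 + \frac{1}{2} \cdot 64} = \frac{1}{114 + 32} = \frac{1}{146}$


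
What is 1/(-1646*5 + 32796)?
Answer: 1/24566 ≈ 4.0707e-5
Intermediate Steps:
1/(-1646*5 + 32796) = 1/(-8230 + 32796) = 1/24566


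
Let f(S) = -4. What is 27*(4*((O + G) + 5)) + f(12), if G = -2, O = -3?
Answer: -4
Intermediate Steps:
27*(4*((O + G) + 5)) + f(12) = 27*(4*((-3 - 2) + 5)) - 4 = 27*(4*(-5 + 5)) - 4 = 27*(4*0) - 4 = 27*0 - 4 = 0 - 4 = -4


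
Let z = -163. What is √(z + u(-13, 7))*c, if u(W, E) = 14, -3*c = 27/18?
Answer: -I*√149/2 ≈ -6.1033*I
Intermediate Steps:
c = -½ (c = -9/18 = -⅓*3/2 = -½ ≈ -0.50000)
√(z + u(-13, 7))*c = √(-163 + 14)*(-½) = √(-149)*(-½) = (I*√149)*(-½) = -I*√149/2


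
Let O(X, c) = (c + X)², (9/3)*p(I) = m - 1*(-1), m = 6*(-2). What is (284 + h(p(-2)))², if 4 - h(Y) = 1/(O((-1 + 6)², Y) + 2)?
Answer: 1403805541329/16924996 ≈ 82943.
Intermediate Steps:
m = -12
p(I) = -11/3 (p(I) = (-12 - 1*(-1))/3 = (-12 + 1)/3 = (⅓)*(-11) = -11/3)
O(X, c) = (X + c)²
h(Y) = 4 - 1/(2 + (25 + Y)²) (h(Y) = 4 - 1/(((-1 + 6)² + Y)² + 2) = 4 - 1/((5² + Y)² + 2) = 4 - 1/((25 + Y)² + 2) = 4 - 1/(2 + (25 + Y)²))
(284 + h(p(-2)))² = (284 + (7 + 4*(25 - 11/3)²)/(2 + (25 - 11/3)²))² = (284 + (7 + 4*(64/3)²)/(2 + (64/3)²))² = (284 + (7 + 4*(4096/9))/(2 + 4096/9))² = (284 + (7 + 16384/9)/(4114/9))² = (284 + (9/4114)*(16447/9))² = (284 + 16447/4114)² = (1184823/4114)² = 1403805541329/16924996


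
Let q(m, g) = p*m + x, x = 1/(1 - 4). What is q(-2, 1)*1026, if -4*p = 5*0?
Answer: -342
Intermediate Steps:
x = -⅓ (x = 1/(-3) = -⅓ ≈ -0.33333)
p = 0 (p = -5*0/4 = -¼*0 = 0)
q(m, g) = -⅓ (q(m, g) = 0*m - ⅓ = 0 - ⅓ = -⅓)
q(-2, 1)*1026 = -⅓*1026 = -342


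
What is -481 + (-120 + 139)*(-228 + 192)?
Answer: -1165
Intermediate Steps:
-481 + (-120 + 139)*(-228 + 192) = -481 + 19*(-36) = -481 - 684 = -1165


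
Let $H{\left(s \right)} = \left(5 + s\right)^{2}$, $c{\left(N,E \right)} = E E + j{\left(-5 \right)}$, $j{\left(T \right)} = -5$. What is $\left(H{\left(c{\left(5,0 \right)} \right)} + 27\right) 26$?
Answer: $702$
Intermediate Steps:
$c{\left(N,E \right)} = -5 + E^{2}$ ($c{\left(N,E \right)} = E E - 5 = E^{2} - 5 = -5 + E^{2}$)
$\left(H{\left(c{\left(5,0 \right)} \right)} + 27\right) 26 = \left(\left(5 - \left(5 - 0^{2}\right)\right)^{2} + 27\right) 26 = \left(\left(5 + \left(-5 + 0\right)\right)^{2} + 27\right) 26 = \left(\left(5 - 5\right)^{2} + 27\right) 26 = \left(0^{2} + 27\right) 26 = \left(0 + 27\right) 26 = 27 \cdot 26 = 702$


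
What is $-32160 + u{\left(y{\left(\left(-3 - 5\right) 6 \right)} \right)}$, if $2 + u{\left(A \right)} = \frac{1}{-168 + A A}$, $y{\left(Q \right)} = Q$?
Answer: $- \frac{68698031}{2136} \approx -32162.0$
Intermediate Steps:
$u{\left(A \right)} = -2 + \frac{1}{-168 + A^{2}}$ ($u{\left(A \right)} = -2 + \frac{1}{-168 + A A} = -2 + \frac{1}{-168 + A^{2}}$)
$-32160 + u{\left(y{\left(\left(-3 - 5\right) 6 \right)} \right)} = -32160 + \frac{337 - 2 \left(\left(-3 - 5\right) 6\right)^{2}}{-168 + \left(\left(-3 - 5\right) 6\right)^{2}} = -32160 + \frac{337 - 2 \left(\left(-8\right) 6\right)^{2}}{-168 + \left(\left(-8\right) 6\right)^{2}} = -32160 + \frac{337 - 2 \left(-48\right)^{2}}{-168 + \left(-48\right)^{2}} = -32160 + \frac{337 - 4608}{-168 + 2304} = -32160 + \frac{337 - 4608}{2136} = -32160 + \frac{1}{2136} \left(-4271\right) = -32160 - \frac{4271}{2136} = - \frac{68698031}{2136}$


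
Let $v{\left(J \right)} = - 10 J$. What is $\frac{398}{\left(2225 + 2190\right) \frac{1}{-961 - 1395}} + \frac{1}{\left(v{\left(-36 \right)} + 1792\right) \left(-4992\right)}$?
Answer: $- \frac{10073379647807}{47429391360} \approx -212.39$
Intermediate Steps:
$\frac{398}{\left(2225 + 2190\right) \frac{1}{-961 - 1395}} + \frac{1}{\left(v{\left(-36 \right)} + 1792\right) \left(-4992\right)} = \frac{398}{\left(2225 + 2190\right) \frac{1}{-961 - 1395}} + \frac{1}{\left(\left(-10\right) \left(-36\right) + 1792\right) \left(-4992\right)} = \frac{398}{4415 \frac{1}{-2356}} + \frac{1}{360 + 1792} \left(- \frac{1}{4992}\right) = \frac{398}{4415 \left(- \frac{1}{2356}\right)} + \frac{1}{2152} \left(- \frac{1}{4992}\right) = \frac{398}{- \frac{4415}{2356}} + \frac{1}{2152} \left(- \frac{1}{4992}\right) = 398 \left(- \frac{2356}{4415}\right) - \frac{1}{10742784} = - \frac{937688}{4415} - \frac{1}{10742784} = - \frac{10073379647807}{47429391360}$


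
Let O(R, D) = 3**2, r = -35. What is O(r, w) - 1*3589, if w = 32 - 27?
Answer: -3580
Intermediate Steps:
w = 5
O(R, D) = 9
O(r, w) - 1*3589 = 9 - 1*3589 = 9 - 3589 = -3580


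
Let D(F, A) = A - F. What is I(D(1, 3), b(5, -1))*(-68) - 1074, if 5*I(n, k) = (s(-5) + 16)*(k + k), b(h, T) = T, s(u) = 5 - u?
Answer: -1834/5 ≈ -366.80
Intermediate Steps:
I(n, k) = 52*k/5 (I(n, k) = (((5 - 1*(-5)) + 16)*(k + k))/5 = (((5 + 5) + 16)*(2*k))/5 = ((10 + 16)*(2*k))/5 = (26*(2*k))/5 = (52*k)/5 = 52*k/5)
I(D(1, 3), b(5, -1))*(-68) - 1074 = ((52/5)*(-1))*(-68) - 1074 = -52/5*(-68) - 1074 = 3536/5 - 1074 = -1834/5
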